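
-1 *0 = 0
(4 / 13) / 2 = 2 / 13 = 0.15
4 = 4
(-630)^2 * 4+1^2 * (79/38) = 60328879/38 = 1587602.08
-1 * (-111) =111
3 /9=1 /3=0.33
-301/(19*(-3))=301/57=5.28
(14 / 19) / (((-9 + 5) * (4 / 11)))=-77 / 152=-0.51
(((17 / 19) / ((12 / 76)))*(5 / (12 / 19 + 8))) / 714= 0.00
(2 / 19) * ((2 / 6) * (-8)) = -16 / 57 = -0.28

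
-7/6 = -1.17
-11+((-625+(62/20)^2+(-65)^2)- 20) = 357861/100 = 3578.61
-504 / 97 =-5.20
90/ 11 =8.18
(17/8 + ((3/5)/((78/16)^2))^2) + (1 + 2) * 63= 191.13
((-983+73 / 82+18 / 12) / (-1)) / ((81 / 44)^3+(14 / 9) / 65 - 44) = -2003521291200 / 77102574559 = -25.99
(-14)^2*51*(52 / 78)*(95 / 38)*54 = 899640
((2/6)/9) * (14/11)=14/297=0.05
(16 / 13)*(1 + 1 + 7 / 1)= 144 / 13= 11.08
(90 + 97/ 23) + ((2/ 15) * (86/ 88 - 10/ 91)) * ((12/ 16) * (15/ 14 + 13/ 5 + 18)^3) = 308622986575027/ 315875560000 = 977.04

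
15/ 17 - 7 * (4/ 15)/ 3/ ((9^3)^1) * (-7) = 495407/ 557685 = 0.89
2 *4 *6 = 48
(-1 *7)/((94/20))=-1.49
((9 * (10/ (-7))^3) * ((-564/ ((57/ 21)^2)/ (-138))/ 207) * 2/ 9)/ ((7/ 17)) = -3196000/ 84217329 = -0.04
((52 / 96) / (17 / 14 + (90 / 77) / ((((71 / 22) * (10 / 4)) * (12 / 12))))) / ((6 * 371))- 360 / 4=-463986517 / 5155416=-90.00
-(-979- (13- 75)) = 917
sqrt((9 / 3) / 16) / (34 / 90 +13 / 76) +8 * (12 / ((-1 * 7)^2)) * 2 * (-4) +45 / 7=-453 / 49 +855 * sqrt(3) / 1877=-8.46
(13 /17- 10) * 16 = -2512 /17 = -147.76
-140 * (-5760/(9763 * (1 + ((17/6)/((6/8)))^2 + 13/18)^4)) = 555406013030400/440000268246574243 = 0.00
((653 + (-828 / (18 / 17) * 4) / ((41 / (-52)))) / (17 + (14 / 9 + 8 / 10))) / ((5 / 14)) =668.37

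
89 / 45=1.98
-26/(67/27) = -702/67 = -10.48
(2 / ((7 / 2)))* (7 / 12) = 1 / 3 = 0.33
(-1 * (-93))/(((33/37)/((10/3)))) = 11470/33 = 347.58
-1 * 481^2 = -231361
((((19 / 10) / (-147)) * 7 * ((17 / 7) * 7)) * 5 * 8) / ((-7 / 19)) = 24548 / 147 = 166.99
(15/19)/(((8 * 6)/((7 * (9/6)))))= 105/608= 0.17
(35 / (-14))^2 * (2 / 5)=5 / 2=2.50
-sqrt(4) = -2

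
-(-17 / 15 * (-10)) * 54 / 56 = -153 / 14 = -10.93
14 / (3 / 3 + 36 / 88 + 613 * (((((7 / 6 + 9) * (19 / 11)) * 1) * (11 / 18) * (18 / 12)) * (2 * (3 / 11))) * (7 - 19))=-28 / 129173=-0.00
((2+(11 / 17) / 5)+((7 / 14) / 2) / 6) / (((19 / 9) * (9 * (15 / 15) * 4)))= 4429 / 155040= 0.03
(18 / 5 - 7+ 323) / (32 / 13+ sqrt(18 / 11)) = 3656224 / 20555 - 405093 * sqrt(22) / 20555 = 85.44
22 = 22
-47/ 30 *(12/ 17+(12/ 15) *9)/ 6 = -2632/ 1275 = -2.06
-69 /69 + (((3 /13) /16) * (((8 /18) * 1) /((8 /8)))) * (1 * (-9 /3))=-53 /52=-1.02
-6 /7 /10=-0.09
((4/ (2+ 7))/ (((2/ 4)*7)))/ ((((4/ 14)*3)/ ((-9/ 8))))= -0.17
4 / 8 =1 / 2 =0.50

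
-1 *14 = -14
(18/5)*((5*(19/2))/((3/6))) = 342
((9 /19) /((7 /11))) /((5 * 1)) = 99 /665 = 0.15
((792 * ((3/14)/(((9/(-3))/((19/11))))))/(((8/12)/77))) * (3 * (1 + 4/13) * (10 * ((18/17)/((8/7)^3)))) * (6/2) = -783897345/832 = -942184.31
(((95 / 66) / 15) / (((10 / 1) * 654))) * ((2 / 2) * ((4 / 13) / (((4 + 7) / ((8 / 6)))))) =38 / 69440085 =0.00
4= 4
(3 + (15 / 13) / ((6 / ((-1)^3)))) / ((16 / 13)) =73 / 32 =2.28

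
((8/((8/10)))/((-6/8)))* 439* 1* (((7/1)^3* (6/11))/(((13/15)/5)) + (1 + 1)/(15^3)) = -1829511554432/289575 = -6317919.55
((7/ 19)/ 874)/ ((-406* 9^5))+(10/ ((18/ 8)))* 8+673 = 40297627856555/ 56872926252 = 708.56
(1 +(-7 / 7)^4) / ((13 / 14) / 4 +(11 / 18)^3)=40824 / 9397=4.34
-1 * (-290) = 290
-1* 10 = -10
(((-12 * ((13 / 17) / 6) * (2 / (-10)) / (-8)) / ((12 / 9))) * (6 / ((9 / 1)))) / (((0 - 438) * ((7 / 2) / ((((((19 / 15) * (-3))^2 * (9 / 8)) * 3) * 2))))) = 42237 / 34748000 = 0.00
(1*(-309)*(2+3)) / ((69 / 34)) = -761.30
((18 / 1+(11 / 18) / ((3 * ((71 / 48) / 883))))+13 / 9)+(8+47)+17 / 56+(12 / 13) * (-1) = 30303761 / 155064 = 195.43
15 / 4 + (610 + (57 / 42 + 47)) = 18539 / 28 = 662.11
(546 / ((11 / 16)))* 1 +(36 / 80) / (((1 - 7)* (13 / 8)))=567807 / 715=794.14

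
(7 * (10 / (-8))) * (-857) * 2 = 29995 / 2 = 14997.50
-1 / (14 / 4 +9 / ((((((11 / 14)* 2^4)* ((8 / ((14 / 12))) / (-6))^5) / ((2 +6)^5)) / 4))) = 11 / 529382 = 0.00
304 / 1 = 304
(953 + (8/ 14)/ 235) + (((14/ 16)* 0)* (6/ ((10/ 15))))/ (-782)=1567689/ 1645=953.00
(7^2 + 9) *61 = 3538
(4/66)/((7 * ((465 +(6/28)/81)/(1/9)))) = 4/1933481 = 0.00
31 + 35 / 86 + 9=3475 / 86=40.41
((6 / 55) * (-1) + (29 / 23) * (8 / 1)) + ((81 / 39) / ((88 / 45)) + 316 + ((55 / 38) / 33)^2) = 139790259127 / 427438440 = 327.04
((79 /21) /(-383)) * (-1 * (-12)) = -0.12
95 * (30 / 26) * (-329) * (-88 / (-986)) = -20628300 / 6409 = -3218.65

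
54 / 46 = 27 / 23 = 1.17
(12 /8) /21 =1 /14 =0.07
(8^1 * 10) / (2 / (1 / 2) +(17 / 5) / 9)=3600 / 197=18.27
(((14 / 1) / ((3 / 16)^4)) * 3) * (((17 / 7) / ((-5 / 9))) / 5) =-2228224 / 75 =-29709.65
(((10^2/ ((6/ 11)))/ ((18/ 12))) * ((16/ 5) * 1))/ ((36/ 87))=945.19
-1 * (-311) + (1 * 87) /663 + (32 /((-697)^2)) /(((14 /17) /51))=809109528 /2600507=311.14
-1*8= -8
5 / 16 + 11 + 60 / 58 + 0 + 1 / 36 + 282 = 1229309 / 4176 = 294.37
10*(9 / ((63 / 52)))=520 / 7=74.29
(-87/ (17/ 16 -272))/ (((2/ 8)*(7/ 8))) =14848/ 10115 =1.47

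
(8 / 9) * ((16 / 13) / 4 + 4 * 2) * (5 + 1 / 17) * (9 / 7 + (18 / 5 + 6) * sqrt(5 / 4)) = 74304 / 1547 + 198144 * sqrt(5) / 1105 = 448.99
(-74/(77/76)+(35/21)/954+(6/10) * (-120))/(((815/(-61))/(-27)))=-293.10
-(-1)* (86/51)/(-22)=-43/561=-0.08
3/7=0.43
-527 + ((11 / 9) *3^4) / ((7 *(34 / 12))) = -62119 / 119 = -522.01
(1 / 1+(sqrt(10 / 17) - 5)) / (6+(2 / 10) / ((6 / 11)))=-120 / 191+30*sqrt(170) / 3247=-0.51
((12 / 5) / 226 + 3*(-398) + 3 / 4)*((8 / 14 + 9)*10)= -180680307 / 1582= -114210.05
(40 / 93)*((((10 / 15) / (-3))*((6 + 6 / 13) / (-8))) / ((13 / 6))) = 0.04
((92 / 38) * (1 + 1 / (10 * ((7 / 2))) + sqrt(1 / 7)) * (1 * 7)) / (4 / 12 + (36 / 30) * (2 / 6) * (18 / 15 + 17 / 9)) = 10350 * sqrt(7) / 6707 + 74520 / 6707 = 15.19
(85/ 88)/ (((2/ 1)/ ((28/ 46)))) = 595/ 2024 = 0.29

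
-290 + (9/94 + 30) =-24431/94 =-259.90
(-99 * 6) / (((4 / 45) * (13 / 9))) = -120285 / 26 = -4626.35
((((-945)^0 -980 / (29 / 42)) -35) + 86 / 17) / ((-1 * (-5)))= -713988 / 2465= -289.65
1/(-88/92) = -23/22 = -1.05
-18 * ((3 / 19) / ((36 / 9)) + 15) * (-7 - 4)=113157 / 38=2977.82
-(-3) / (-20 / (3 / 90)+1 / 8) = -24 / 4799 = -0.01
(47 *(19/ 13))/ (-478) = -893/ 6214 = -0.14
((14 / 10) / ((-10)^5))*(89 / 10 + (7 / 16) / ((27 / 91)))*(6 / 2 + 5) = -156863 / 135000000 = -0.00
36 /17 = 2.12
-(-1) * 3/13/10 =3/130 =0.02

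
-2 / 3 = -0.67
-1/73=-0.01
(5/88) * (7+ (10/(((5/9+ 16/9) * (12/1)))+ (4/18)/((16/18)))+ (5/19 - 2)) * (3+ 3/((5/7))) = 28107/11704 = 2.40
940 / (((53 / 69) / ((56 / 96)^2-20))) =-15301555 / 636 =-24059.05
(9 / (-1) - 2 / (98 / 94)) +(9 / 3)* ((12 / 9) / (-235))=-125921 / 11515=-10.94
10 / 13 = 0.77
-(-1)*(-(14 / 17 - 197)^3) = 37092620375 / 4913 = 7549892.20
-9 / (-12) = 3 / 4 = 0.75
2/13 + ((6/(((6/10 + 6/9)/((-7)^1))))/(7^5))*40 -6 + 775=456097581/593047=769.07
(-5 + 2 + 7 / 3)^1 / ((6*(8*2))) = -1 / 144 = -0.01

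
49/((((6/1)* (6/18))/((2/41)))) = 49/41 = 1.20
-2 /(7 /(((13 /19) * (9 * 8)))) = -14.08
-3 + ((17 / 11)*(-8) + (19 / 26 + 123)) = 30993 / 286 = 108.37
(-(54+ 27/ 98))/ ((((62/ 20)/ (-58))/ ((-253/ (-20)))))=39025503/ 3038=12845.79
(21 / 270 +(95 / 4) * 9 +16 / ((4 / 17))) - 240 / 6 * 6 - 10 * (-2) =11129 / 180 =61.83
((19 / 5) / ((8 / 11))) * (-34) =-3553 / 20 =-177.65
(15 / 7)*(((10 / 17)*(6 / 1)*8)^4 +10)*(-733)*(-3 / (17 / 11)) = 19261094237020350 / 9938999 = 1937930996.57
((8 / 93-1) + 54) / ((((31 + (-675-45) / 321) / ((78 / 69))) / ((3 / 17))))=13734734 / 37296317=0.37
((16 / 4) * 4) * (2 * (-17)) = -544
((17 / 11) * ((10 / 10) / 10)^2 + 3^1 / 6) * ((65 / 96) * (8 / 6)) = 0.47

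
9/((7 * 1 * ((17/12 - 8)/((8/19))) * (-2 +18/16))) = 6912/73549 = 0.09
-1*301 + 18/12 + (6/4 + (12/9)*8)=-287.33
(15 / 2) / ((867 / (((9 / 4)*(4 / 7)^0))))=45 / 2312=0.02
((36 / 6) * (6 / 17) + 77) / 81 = 1345 / 1377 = 0.98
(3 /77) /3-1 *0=1 /77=0.01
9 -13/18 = 149/18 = 8.28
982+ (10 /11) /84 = 453689 /462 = 982.01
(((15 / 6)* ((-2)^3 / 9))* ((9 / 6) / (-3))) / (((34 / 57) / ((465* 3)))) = 2598.53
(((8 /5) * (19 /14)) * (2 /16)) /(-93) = -19 /6510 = -0.00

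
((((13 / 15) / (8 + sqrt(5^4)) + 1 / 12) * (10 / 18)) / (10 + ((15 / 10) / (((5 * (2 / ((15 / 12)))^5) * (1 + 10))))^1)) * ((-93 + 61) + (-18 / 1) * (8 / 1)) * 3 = -3.21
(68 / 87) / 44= 17 / 957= 0.02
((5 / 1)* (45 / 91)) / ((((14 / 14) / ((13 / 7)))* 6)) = 75 / 98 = 0.77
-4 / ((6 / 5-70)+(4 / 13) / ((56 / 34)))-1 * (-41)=1281799 / 31219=41.06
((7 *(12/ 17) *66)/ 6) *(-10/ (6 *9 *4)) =-385/ 153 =-2.52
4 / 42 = 2 / 21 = 0.10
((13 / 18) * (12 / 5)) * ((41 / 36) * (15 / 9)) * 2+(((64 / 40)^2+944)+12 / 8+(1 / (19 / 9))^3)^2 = 8564831592039577949 / 9526790902500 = 899025.88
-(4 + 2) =-6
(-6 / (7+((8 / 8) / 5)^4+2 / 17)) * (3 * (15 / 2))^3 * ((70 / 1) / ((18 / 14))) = -3765234375 / 7204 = -522658.85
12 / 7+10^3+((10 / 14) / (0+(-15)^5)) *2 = 1064947498 / 1063125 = 1001.71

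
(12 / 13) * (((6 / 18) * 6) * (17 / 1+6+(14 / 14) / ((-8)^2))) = 4419 / 104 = 42.49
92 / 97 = 0.95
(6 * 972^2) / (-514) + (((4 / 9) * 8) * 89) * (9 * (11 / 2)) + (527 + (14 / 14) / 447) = 593050802 / 114879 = 5162.40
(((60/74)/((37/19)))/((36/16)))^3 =0.01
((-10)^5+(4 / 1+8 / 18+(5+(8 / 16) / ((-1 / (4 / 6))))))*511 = -459858098 / 9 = -51095344.22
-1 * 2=-2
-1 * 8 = -8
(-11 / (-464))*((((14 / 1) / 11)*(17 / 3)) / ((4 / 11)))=1309 / 2784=0.47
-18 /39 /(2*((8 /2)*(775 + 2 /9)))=-27 /362804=-0.00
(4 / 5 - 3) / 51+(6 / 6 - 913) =-232571 / 255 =-912.04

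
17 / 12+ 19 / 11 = 3.14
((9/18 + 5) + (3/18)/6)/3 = 199/108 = 1.84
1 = 1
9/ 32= 0.28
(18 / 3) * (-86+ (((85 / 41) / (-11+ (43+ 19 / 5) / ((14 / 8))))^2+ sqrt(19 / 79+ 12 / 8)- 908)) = -3043693864134 / 510353281+ 15 * sqrt(1738) / 79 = -5955.98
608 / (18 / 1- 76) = -304 / 29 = -10.48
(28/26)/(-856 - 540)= -7/9074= -0.00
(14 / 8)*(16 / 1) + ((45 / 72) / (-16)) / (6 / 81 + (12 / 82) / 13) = 4329197 / 157184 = 27.54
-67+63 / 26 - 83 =-3837 / 26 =-147.58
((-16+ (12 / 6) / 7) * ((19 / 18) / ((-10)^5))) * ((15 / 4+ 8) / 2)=9823 / 10080000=0.00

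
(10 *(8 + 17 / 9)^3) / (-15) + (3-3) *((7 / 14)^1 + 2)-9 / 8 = -11299187 / 17496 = -645.82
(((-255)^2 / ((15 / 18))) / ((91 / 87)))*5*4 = 1492002.20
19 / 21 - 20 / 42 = 3 / 7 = 0.43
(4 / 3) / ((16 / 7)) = 7 / 12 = 0.58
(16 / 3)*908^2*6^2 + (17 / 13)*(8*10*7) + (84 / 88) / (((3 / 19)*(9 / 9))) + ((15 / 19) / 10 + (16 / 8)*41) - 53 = 430095273209 / 2717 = 158297855.43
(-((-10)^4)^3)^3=-1000000000000000000000000000000000000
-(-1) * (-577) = -577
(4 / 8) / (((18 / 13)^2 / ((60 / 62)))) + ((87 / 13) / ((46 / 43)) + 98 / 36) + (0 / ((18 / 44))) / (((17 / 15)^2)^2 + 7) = 9240175 / 1001052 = 9.23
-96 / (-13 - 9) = 48 / 11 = 4.36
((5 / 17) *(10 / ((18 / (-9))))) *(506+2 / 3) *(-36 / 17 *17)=456000 / 17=26823.53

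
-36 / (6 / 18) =-108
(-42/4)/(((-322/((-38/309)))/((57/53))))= -1083/251114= -0.00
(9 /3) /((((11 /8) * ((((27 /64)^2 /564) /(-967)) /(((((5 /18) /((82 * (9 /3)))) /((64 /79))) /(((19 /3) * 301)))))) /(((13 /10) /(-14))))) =5974543744 /13162009707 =0.45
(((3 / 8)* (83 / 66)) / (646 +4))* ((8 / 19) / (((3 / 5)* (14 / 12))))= 83 / 190190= 0.00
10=10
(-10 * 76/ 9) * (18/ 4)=-380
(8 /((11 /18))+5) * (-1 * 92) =-18308 /11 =-1664.36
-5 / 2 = -2.50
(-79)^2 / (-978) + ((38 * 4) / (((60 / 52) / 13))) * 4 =33465947 / 4890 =6843.75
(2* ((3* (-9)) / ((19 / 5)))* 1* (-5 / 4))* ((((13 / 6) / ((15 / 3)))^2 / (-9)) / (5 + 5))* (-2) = 169 / 2280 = 0.07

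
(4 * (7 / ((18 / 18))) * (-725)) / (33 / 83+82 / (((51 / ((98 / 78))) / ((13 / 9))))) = -464021460 / 75787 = -6122.71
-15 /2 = -7.50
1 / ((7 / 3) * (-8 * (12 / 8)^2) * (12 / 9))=-1 / 56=-0.02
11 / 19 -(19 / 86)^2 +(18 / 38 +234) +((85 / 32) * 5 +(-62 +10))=220662107 / 1124192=196.29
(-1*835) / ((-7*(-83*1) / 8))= -6680 / 581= -11.50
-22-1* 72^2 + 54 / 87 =-150956 / 29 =-5205.38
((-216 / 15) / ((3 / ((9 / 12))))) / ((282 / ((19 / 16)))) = -57 / 3760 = -0.02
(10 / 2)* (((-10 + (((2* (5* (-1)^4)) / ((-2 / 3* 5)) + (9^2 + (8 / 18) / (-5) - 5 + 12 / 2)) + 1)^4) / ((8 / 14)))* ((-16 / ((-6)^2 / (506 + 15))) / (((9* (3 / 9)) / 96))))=-19514811802546709824 / 7381125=-2643880411528.96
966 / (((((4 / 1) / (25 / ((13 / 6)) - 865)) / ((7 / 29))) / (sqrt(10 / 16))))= -37512195 * sqrt(10) / 3016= -39331.56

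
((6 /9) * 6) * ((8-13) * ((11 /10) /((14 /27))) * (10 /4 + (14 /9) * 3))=-4257 /14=-304.07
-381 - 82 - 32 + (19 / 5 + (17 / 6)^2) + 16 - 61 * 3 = -650.17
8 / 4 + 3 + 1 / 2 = 11 / 2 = 5.50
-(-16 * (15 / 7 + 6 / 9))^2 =-891136 / 441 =-2020.72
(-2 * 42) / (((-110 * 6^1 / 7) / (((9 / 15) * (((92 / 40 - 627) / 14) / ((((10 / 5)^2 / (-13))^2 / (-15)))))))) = 66511809 / 17600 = 3779.08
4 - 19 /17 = 2.88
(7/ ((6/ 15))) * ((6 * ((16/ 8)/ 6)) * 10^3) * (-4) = -140000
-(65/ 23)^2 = -4225/ 529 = -7.99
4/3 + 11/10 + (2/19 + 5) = 4297/570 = 7.54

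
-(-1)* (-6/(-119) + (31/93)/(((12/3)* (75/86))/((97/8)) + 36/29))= 17723329/66029292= 0.27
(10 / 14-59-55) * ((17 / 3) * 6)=-26962 / 7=-3851.71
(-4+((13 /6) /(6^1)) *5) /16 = -79 /576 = -0.14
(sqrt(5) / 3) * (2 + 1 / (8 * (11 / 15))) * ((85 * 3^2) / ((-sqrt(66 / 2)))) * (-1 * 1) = 16235 * sqrt(165) / 968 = 215.44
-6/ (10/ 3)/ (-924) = 3/ 1540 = 0.00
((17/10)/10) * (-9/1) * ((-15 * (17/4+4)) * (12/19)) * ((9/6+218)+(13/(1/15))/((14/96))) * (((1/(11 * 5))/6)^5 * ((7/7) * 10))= 19499/40994800000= 0.00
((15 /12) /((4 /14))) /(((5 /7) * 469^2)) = 1 /35912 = 0.00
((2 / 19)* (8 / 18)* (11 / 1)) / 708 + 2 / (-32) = -29915 / 484272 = -0.06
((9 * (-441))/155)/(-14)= 567/310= 1.83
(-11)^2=121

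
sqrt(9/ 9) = 1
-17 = -17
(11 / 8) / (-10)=-11 / 80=-0.14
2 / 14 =0.14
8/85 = 0.09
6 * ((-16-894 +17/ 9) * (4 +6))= -163460/ 3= -54486.67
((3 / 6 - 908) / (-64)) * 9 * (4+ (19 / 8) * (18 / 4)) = 3838725 / 2048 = 1874.38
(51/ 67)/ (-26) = -51/ 1742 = -0.03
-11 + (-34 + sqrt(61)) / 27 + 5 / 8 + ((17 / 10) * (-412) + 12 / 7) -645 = -10246219 / 7560 + sqrt(61) / 27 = -1355.03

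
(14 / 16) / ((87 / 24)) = 7 / 29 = 0.24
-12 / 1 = -12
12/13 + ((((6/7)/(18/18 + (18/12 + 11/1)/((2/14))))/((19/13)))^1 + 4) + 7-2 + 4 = 1420983/102011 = 13.93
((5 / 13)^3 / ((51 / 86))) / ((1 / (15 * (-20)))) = -1075000 / 37349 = -28.78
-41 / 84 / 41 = -1 / 84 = -0.01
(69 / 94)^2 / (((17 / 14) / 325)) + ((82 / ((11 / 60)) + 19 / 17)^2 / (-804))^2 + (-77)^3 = -687718762527695908503863 / 1746120614155079184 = -393855.25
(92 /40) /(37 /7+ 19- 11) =161 /930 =0.17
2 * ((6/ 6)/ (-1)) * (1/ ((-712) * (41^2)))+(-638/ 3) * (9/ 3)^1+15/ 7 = -2663638629/ 4189052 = -635.86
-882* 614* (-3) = 1624644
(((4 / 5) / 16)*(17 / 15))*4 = 17 / 75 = 0.23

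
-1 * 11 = -11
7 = 7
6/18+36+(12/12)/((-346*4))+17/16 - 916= -7295935/8304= -878.60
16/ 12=4/ 3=1.33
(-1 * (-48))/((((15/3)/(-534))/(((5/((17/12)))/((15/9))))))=-922752/85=-10855.91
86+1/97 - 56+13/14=42015/1358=30.94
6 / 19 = 0.32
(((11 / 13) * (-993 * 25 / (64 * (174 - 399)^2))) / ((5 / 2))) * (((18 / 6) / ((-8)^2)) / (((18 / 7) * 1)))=-25487 / 539136000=-0.00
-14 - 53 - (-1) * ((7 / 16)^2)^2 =-4388511 / 65536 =-66.96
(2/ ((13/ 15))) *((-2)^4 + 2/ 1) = 540/ 13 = 41.54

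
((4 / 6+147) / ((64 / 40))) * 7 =646.04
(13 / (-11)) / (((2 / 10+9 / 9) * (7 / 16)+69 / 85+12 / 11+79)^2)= -66123200 / 370977228241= -0.00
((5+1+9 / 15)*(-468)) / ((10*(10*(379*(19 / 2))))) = -7722 / 900125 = -0.01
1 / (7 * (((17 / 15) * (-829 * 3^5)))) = -5 / 7990731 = -0.00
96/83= 1.16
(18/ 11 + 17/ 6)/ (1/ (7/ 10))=413/ 132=3.13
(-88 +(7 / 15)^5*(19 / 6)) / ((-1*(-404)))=-400630667 / 1840725000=-0.22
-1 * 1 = -1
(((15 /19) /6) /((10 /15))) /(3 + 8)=15 /836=0.02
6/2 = 3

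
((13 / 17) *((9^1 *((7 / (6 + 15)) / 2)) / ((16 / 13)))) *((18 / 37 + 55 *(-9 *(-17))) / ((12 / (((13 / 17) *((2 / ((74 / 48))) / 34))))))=2052259443 / 107614352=19.07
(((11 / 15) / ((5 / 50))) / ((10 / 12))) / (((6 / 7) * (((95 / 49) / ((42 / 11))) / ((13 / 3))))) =87.62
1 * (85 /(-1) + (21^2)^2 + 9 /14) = 194396.64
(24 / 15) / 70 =4 / 175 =0.02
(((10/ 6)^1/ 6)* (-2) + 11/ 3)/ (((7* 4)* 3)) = 1/ 27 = 0.04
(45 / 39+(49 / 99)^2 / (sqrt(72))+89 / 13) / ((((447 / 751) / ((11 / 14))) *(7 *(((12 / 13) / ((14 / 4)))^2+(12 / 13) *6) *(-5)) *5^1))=-1396109 / 129741750-304732519 *sqrt(2) / 11097590328000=-0.01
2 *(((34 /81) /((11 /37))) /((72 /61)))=38369 /16038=2.39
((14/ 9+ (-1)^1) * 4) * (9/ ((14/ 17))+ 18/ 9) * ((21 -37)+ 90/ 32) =-190955/ 504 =-378.88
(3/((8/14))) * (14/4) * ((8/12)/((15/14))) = 343/30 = 11.43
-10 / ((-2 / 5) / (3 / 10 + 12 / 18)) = 145 / 6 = 24.17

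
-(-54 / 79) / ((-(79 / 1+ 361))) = -27 / 17380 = -0.00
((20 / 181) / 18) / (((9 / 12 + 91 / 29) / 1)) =1160 / 734679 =0.00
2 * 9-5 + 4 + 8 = 25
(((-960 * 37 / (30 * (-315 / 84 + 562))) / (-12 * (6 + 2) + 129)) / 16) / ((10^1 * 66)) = -0.00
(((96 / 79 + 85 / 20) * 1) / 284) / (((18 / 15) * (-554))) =-8635 / 298309056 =-0.00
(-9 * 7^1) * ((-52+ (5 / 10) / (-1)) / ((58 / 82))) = 4676.12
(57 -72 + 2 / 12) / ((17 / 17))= -89 / 6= -14.83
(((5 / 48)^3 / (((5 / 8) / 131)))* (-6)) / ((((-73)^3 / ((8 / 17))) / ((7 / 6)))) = 22925 / 11427763392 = 0.00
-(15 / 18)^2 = -25 / 36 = -0.69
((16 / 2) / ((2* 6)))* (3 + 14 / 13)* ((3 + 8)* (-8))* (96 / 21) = -298496 / 273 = -1093.39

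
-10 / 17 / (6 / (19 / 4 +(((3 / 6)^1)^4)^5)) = -24903685 / 53477376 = -0.47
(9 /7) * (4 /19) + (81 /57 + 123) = 124.69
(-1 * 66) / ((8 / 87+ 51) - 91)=2871 / 1736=1.65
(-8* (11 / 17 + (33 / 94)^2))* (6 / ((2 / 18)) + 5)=-13653662 / 37553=-363.58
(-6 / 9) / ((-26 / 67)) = 67 / 39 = 1.72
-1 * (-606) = 606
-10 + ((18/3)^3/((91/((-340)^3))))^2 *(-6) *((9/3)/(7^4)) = -1297339106992326826810/19882681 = -65249706867616.44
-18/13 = -1.38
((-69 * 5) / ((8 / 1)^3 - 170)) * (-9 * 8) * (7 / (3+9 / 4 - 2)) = 38640 / 247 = 156.44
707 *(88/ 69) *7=435512/ 69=6311.77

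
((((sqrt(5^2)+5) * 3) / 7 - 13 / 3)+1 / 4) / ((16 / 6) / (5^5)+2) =53125 / 525224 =0.10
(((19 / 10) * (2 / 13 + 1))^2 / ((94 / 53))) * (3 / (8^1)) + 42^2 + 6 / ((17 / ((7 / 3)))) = 15260358751 / 8641984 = 1765.84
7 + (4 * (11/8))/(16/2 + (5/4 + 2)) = 337/45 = 7.49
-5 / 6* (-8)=20 / 3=6.67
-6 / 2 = -3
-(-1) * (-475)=-475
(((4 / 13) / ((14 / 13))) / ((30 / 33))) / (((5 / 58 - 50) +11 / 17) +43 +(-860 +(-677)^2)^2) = 10846 / 7222179844297845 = 0.00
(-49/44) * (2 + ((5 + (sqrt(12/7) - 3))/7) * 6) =-91/22 - 3 * sqrt(21)/11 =-5.39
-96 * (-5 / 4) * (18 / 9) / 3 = 80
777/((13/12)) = 9324/13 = 717.23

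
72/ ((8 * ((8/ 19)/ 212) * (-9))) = -1007/ 2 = -503.50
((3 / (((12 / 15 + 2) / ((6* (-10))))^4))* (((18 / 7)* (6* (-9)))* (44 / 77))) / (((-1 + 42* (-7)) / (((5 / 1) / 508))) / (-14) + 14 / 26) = -23438.37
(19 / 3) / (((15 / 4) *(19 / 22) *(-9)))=-88 / 405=-0.22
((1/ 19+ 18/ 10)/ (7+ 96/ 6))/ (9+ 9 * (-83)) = -88/ 806265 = -0.00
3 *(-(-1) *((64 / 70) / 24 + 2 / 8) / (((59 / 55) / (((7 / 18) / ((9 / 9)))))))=1331 / 4248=0.31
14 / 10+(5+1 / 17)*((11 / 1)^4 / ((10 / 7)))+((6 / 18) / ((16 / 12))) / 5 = 17628257 / 340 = 51847.81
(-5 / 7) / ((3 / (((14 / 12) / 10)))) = -1 / 36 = -0.03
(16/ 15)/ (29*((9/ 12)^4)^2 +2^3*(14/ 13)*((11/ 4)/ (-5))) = -13631488/ 23452809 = -0.58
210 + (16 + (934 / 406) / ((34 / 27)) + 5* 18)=2193641 / 6902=317.83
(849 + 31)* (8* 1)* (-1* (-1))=7040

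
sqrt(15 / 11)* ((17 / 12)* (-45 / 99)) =-85* sqrt(165) / 1452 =-0.75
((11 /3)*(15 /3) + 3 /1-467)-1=-1340 /3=-446.67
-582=-582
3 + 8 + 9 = 20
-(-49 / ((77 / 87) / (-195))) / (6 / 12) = -237510 / 11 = -21591.82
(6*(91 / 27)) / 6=91 / 27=3.37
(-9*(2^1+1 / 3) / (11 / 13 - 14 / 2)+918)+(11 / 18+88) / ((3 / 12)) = 918617 / 720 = 1275.86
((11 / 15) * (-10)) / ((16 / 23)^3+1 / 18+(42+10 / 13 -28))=-0.48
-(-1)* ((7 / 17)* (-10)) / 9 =-70 / 153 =-0.46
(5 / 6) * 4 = 10 / 3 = 3.33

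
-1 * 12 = -12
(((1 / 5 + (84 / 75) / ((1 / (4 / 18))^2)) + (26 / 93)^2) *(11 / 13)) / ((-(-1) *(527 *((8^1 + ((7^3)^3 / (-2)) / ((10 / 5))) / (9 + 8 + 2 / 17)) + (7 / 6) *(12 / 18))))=-2769663116 / 3048681560795907075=-0.00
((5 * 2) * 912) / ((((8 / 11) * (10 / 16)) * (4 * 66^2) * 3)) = 38 / 99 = 0.38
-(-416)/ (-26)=-16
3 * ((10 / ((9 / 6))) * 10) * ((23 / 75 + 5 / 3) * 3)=1184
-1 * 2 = -2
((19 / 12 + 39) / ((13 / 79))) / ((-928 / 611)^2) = 1104829141 / 10334208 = 106.91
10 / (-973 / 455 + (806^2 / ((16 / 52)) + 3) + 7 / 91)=325 / 68617833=0.00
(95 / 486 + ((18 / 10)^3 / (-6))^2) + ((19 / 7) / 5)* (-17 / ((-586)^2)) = 5203339736213 / 4563410906250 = 1.14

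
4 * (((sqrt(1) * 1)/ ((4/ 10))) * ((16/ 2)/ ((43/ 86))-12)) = 40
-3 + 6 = 3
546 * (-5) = -2730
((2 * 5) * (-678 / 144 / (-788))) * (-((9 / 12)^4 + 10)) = -1492165 / 2420736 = -0.62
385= 385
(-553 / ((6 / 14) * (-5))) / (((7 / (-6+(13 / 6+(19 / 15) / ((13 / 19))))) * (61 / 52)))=-854938 / 13725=-62.29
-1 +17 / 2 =15 / 2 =7.50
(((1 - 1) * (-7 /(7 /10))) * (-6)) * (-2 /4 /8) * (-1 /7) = 0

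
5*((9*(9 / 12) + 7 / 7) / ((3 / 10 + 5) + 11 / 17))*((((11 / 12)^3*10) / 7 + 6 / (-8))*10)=139589125 / 6114528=22.83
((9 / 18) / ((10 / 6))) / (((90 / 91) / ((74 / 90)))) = 3367 / 13500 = 0.25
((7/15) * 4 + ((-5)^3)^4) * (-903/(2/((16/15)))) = -8818359442424/75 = -117578125898.99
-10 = -10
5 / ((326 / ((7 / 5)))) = 7 / 326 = 0.02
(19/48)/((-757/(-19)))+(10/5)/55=92527/1998480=0.05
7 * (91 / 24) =637 / 24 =26.54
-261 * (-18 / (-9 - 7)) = -2349 / 8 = -293.62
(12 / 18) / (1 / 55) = 110 / 3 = 36.67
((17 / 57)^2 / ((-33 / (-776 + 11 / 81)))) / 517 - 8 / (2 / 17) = -68.00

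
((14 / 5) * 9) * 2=252 / 5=50.40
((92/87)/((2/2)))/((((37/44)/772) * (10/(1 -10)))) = -4687584/5365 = -873.73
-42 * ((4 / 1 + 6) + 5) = -630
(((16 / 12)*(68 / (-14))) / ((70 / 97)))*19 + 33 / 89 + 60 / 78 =-169.37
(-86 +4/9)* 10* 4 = -30800/9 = -3422.22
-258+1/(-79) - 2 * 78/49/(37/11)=-37089943/143227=-258.96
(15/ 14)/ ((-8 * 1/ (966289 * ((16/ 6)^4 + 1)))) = -6673593.18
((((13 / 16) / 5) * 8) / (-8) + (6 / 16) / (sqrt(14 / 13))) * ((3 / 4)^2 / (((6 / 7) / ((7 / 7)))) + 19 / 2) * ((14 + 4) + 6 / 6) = -16055 / 512 + 18525 * sqrt(182) / 3584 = 38.37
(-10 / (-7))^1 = 10 / 7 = 1.43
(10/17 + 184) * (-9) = -28242/17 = -1661.29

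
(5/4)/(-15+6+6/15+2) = -25/132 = -0.19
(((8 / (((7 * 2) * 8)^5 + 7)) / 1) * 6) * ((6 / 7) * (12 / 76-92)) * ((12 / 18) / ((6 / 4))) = -223360 / 2343914439587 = -0.00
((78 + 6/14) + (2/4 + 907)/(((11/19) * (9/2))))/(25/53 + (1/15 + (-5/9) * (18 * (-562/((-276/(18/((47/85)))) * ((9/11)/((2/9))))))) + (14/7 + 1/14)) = -46211387940/19212338737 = -2.41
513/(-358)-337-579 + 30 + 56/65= -20630517/23270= -886.57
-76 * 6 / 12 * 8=-304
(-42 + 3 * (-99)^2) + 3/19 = 557862/19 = 29361.16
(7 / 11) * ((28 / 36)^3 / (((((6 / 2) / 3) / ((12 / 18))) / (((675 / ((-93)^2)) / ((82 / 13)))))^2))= 253605625 / 12449006745219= 0.00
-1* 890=-890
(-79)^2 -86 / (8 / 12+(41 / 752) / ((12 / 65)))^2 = 463317066865 / 75359761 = 6148.07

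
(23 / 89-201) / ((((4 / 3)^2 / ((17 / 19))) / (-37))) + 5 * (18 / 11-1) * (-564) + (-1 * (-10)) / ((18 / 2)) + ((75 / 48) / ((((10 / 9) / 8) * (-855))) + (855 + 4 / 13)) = 2800.01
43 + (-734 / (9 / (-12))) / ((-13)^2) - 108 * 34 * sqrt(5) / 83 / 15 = 24737 / 507 - 1224 * sqrt(5) / 415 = 42.20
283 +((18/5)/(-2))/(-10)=14159/50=283.18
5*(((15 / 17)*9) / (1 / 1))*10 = 6750 / 17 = 397.06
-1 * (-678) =678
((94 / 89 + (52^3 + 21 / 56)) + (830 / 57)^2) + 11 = 325786052803 / 2313288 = 140832.47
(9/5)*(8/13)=72/65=1.11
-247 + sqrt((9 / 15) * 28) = -247 + 2 * sqrt(105) / 5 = -242.90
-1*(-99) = 99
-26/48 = -13/24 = -0.54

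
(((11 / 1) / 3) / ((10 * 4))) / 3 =0.03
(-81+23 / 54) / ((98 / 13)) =-56563 / 5292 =-10.69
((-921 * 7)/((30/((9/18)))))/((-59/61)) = 131089/1180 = 111.09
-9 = -9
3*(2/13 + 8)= 318/13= 24.46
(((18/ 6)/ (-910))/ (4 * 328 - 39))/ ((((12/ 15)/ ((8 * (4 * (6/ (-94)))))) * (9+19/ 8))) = 288/ 495460511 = 0.00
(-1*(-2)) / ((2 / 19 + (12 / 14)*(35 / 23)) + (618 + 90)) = 437 / 155006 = 0.00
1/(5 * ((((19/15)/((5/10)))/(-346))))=-519/19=-27.32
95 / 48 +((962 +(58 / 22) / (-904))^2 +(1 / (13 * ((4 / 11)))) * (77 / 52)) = 925440.68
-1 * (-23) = 23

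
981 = 981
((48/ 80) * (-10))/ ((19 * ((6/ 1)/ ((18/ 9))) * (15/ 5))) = -2/ 57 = -0.04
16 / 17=0.94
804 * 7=5628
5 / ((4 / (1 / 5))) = 1 / 4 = 0.25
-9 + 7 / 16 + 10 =23 / 16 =1.44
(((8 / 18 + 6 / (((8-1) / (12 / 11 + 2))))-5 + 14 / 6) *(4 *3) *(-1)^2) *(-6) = -2368 / 77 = -30.75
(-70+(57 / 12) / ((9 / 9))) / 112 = -261 / 448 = -0.58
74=74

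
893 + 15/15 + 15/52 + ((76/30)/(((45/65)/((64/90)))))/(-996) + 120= 79782812021/78659100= 1014.29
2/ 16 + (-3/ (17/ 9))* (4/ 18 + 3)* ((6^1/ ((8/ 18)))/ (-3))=3149/ 136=23.15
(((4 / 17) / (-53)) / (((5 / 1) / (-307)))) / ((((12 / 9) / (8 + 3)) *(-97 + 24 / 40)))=-0.02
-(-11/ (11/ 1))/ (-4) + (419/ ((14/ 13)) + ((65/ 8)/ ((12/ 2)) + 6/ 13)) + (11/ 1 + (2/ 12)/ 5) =2924161/ 7280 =401.67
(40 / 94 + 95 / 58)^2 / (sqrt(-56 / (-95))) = 31640625 * sqrt(1330) / 208070128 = 5.55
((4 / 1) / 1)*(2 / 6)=4 / 3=1.33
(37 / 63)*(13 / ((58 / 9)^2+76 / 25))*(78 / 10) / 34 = 844155 / 21480928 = 0.04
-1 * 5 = -5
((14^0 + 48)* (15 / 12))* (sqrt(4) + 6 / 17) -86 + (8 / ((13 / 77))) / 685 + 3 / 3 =8959997 / 151385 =59.19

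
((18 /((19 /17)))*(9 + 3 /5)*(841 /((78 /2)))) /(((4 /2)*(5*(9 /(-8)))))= -296.36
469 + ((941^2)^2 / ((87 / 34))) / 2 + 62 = 13329302269334 / 87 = 153210370911.89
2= 2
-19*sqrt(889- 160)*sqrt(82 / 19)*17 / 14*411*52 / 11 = -4904874*sqrt(1558) / 77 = -2514321.78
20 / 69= 0.29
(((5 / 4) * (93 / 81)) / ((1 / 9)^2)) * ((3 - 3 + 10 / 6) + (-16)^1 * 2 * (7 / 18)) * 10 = -75175 / 6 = -12529.17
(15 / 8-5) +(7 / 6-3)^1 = -119 / 24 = -4.96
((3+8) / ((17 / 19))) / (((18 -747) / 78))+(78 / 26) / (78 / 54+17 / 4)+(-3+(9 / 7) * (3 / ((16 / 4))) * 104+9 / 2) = 1197418867 / 11855970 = 101.00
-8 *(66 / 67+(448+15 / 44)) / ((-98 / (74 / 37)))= 2649226 / 36113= 73.36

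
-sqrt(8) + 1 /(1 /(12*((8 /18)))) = 16 /3-2*sqrt(2) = 2.50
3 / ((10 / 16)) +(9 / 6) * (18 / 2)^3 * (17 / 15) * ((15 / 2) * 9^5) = 10976913951 / 20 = 548845697.55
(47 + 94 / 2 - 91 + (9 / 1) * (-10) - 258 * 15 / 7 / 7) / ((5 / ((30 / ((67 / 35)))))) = -243990 / 469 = -520.23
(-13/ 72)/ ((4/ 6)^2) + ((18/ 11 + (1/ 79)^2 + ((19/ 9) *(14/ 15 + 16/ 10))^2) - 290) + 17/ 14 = -72574316362409/ 280260842400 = -258.95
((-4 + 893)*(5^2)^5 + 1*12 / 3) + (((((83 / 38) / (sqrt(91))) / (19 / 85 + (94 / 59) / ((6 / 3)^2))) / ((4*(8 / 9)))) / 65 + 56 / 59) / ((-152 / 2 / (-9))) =83249*sqrt(91) / 4209132928 + 9732119145235 / 1121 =8681640629.11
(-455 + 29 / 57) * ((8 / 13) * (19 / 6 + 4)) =-4455832 / 2223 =-2004.42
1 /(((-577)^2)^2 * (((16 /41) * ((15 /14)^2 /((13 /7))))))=3731 /99757547136900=0.00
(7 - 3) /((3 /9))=12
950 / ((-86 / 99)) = -47025 / 43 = -1093.60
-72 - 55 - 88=-215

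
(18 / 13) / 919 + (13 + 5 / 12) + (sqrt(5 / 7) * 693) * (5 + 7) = 7041.72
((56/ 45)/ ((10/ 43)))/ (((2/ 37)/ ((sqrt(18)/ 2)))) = 11137* sqrt(2)/ 75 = 210.00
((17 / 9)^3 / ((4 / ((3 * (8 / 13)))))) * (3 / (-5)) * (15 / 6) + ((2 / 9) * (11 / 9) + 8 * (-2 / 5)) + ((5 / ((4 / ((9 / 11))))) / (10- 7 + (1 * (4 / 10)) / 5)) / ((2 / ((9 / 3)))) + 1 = -217479793 / 35675640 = -6.10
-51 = -51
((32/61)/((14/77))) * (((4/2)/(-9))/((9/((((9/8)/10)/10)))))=-11/13725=-0.00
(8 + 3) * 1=11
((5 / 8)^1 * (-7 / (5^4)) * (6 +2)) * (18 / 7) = -18 / 125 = -0.14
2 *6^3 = 432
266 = 266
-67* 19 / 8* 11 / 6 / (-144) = 14003 / 6912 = 2.03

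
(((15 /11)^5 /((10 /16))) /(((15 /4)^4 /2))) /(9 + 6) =4096 /805255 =0.01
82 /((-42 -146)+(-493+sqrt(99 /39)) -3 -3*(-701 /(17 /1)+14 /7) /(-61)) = -131051807263 /1096241821346 -44090129*sqrt(429) /3288725464038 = -0.12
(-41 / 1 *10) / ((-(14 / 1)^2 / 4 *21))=410 / 1029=0.40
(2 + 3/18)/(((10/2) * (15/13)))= 169/450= 0.38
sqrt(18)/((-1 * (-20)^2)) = -3 * sqrt(2)/400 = -0.01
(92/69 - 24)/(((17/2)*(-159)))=8/477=0.02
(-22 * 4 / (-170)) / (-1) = -44 / 85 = -0.52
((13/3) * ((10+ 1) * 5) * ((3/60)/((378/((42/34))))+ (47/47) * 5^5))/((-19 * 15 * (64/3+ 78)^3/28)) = -1007585579/13496431920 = -0.07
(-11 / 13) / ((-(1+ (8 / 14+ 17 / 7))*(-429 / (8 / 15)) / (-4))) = 8 / 7605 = 0.00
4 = 4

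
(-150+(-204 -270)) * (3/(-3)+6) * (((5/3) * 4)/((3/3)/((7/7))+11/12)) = -249600/23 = -10852.17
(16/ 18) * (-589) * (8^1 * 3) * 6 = -75392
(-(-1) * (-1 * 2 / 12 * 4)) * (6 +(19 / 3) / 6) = -127 / 27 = -4.70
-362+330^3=35936638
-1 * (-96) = 96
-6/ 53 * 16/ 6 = -16/ 53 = -0.30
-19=-19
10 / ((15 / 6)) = 4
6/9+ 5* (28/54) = 88/27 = 3.26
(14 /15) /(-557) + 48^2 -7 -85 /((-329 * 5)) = 6314119544 /2748795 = 2297.05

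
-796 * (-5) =3980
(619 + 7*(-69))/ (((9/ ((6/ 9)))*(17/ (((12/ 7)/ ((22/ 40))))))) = 1.85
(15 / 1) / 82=0.18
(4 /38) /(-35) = -2 /665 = -0.00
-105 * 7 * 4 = -2940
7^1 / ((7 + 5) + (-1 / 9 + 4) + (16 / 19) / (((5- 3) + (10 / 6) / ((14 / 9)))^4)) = 4092304797 / 9294414221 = 0.44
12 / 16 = 3 / 4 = 0.75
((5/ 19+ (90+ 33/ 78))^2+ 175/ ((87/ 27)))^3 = 201085023172356159924815674325289/ 354450576652731301184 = 567314701731.65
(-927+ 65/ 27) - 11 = -25261/ 27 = -935.59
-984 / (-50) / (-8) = -123 / 50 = -2.46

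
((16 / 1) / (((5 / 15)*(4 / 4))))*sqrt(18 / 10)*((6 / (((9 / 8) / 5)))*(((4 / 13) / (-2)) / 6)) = -256*sqrt(5) / 13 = -44.03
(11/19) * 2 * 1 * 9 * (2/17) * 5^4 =247500/323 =766.25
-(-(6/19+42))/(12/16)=1072/19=56.42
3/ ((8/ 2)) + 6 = 27/ 4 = 6.75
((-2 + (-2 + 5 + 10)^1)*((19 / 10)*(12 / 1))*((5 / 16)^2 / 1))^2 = 9828225 / 16384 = 599.87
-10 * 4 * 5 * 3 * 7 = -4200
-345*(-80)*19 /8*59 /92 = 84075 /2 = 42037.50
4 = 4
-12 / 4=-3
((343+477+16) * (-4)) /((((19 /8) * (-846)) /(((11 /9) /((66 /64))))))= 22528 /11421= 1.97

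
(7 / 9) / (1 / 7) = 49 / 9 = 5.44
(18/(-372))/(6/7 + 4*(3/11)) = -77/3100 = -0.02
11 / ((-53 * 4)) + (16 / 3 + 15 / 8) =9103 / 1272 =7.16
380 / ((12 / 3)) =95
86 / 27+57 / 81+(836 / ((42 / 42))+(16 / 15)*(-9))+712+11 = 69898 / 45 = 1553.29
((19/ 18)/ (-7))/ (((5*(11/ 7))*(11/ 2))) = -19/ 5445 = -0.00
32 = 32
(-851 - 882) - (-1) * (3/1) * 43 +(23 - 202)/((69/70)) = -123206/69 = -1785.59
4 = 4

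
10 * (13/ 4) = 65/ 2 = 32.50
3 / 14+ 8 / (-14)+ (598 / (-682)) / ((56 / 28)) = -1899 / 2387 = -0.80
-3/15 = -1/5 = -0.20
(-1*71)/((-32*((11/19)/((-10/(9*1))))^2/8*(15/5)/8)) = 5126200/29403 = 174.34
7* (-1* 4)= -28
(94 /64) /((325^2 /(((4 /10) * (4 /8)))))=47 /16900000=0.00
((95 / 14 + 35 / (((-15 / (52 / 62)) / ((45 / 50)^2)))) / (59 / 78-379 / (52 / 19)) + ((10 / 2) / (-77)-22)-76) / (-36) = 41926390211 / 15385408500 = 2.73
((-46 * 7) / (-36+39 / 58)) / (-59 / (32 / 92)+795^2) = 149408 / 10357373307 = 0.00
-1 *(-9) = 9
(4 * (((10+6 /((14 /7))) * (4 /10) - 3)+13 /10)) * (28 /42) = 28 /3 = 9.33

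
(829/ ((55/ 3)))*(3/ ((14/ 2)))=7461/ 385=19.38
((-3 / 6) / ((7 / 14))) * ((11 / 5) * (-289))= 3179 / 5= 635.80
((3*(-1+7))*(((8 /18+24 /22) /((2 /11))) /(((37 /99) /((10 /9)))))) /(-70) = -1672 /259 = -6.46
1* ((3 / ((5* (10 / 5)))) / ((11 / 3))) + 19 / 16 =1117 / 880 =1.27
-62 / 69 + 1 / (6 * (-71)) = -8827 / 9798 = -0.90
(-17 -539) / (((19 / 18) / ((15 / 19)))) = -150120 / 361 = -415.84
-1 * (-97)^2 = -9409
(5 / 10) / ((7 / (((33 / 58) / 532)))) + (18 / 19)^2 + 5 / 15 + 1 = 54932057 / 24623088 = 2.23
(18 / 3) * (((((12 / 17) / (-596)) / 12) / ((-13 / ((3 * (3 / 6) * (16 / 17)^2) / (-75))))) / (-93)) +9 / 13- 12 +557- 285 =1922676879639 / 7375272775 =260.69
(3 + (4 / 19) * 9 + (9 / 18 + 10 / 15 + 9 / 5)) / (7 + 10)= 4481 / 9690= 0.46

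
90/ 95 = 18/ 19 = 0.95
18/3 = 6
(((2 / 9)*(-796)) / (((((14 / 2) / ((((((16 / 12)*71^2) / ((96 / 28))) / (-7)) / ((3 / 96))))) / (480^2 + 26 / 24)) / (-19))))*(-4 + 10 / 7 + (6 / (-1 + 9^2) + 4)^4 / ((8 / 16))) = -259183822651138446996871 / 476280000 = -544183721027837.51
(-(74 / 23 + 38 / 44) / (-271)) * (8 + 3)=2065 / 12466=0.17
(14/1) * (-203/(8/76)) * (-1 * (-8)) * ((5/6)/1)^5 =-84371875/972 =-86802.34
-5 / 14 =-0.36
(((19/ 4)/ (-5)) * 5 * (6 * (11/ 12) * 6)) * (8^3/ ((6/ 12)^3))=-642048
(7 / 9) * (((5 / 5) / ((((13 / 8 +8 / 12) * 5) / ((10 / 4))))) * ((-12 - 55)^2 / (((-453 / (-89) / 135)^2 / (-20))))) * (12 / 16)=-2016102822300 / 250811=-8038334.93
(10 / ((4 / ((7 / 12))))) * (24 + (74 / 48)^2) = 531755 / 13824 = 38.47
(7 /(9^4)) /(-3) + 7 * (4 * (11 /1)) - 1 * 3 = 6003308 /19683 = 305.00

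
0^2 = 0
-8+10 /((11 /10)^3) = -648 /1331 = -0.49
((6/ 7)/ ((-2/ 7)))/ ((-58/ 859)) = 2577/ 58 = 44.43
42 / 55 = 0.76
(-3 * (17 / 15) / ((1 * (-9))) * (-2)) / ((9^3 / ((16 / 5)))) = -544 / 164025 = -0.00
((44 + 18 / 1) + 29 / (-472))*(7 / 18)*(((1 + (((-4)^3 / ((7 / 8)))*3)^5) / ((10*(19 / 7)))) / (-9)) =16663564911842700181 / 332210592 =50159643651.11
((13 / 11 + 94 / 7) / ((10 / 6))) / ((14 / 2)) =675 / 539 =1.25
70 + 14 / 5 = 364 / 5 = 72.80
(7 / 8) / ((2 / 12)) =21 / 4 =5.25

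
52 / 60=13 / 15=0.87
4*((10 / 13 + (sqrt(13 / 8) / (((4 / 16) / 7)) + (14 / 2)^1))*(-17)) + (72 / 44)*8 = -476*sqrt(26) - 73676 / 143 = -2942.35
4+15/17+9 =236/17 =13.88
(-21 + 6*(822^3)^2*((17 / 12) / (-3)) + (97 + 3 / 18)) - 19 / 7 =-36709449062181203891 / 42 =-874034501480504854.55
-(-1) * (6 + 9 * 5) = 51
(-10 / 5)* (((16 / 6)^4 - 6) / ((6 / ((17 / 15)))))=-12274 / 729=-16.84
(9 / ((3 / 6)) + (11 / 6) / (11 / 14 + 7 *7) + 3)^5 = 164691460871510481671168 / 39973314829931451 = 4120035.12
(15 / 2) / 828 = 5 / 552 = 0.01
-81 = -81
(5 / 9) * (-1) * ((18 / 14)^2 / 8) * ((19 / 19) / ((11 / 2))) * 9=-405 / 2156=-0.19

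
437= 437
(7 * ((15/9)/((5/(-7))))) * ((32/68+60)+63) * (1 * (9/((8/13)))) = -4011189/136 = -29494.04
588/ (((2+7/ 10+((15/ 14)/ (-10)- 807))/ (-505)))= 369.14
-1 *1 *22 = -22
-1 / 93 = -0.01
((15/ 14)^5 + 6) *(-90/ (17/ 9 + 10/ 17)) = -27445806315/ 101917648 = -269.29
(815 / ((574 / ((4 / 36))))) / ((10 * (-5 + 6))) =163 / 10332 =0.02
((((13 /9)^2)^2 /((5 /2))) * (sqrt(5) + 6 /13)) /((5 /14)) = 123032 /54675 + 799708 * sqrt(5) /164025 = 13.15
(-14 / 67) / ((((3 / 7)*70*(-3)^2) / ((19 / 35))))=-19 / 45225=-0.00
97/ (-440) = -97/ 440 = -0.22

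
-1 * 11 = -11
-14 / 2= -7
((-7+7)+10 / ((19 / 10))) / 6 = 50 / 57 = 0.88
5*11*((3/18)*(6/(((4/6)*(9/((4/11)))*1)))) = 10/3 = 3.33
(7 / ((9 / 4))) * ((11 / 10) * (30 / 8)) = 77 / 6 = 12.83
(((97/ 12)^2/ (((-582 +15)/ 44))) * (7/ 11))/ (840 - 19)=-9409/ 2394036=-0.00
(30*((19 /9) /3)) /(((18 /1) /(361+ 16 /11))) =42085 /99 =425.10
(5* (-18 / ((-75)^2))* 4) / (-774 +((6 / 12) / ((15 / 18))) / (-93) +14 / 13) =3224 / 38936325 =0.00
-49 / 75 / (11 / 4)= -196 / 825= -0.24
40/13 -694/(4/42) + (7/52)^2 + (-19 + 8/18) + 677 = -161237207/24336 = -6625.46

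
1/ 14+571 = 7995/ 14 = 571.07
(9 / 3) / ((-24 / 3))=-3 / 8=-0.38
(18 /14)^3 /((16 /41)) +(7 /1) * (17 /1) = 682961 /5488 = 124.45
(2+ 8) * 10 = 100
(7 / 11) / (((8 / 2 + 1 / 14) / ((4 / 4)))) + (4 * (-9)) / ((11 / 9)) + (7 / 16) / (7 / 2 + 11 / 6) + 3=-382547 / 14592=-26.22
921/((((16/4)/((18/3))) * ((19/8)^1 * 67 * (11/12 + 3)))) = 132624/59831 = 2.22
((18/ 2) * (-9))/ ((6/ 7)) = -189/ 2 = -94.50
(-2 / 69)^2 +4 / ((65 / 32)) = 609668 / 309465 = 1.97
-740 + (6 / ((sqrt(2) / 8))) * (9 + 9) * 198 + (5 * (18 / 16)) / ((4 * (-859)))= -20341165 / 27488 + 85536 * sqrt(2)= 120226.17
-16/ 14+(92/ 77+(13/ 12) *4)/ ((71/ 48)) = 14184/ 5467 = 2.59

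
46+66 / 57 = 896 / 19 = 47.16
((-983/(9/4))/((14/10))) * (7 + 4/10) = -145484/63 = -2309.27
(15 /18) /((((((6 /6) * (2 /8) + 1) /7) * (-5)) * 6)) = -7 /45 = -0.16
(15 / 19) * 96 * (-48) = -69120 / 19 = -3637.89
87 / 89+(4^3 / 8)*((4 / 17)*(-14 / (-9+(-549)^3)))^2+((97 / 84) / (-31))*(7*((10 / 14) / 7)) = 1017241398189572165880301 / 1069743699305783220043836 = 0.95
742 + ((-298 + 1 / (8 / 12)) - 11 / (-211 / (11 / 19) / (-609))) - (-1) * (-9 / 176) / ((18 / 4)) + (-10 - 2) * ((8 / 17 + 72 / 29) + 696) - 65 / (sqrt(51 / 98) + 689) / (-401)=-25828860987334667356727 / 3244696375915707592 - 455 * sqrt(102) / 18655565407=-7960.33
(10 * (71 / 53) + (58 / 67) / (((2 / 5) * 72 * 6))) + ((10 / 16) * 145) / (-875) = 713966509 / 53691120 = 13.30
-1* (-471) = 471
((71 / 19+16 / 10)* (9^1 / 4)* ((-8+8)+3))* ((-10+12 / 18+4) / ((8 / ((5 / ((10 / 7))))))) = -31941 / 380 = -84.06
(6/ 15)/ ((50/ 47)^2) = 2209/ 6250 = 0.35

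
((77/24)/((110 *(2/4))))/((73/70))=49/876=0.06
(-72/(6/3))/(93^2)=-4/961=-0.00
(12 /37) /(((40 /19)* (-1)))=-57 /370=-0.15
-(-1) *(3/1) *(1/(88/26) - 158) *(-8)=41634/11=3784.91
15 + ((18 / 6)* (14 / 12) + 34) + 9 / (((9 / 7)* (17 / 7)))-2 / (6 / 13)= 5207 / 102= 51.05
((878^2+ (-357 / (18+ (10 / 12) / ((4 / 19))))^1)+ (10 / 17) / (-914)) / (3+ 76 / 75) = 1989160885125 / 10356077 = 192076.68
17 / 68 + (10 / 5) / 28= 9 / 28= 0.32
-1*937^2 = -877969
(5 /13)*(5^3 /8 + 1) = 665 /104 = 6.39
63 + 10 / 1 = 73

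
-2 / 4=-1 / 2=-0.50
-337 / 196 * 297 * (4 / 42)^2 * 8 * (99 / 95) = -38.61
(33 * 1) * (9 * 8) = 2376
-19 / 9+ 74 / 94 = -560 / 423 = -1.32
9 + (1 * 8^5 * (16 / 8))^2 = 4294967305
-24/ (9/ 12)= -32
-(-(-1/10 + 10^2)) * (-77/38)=-202.43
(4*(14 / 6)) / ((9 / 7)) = 196 / 27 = 7.26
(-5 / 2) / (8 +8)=-0.16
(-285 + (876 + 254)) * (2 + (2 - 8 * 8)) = -50700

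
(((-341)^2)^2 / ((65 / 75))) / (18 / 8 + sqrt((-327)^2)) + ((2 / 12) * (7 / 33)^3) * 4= 29154834875442422 / 615277377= 47384864.07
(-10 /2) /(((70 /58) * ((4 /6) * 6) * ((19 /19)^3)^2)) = -29 /28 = -1.04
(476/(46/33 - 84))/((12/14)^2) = -64141/8178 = -7.84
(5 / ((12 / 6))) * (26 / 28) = 65 / 28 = 2.32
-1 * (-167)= 167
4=4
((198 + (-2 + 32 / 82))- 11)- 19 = 6822 / 41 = 166.39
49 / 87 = 0.56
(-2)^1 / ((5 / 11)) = -4.40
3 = 3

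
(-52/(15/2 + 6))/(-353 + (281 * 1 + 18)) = 52/729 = 0.07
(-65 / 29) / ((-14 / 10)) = 325 / 203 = 1.60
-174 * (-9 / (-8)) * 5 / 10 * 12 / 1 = -2349 / 2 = -1174.50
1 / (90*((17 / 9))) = 1 / 170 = 0.01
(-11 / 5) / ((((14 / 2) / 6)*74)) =-33 / 1295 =-0.03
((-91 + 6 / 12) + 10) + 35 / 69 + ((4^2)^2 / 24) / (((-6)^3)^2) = -4023704 / 50301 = -79.99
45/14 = 3.21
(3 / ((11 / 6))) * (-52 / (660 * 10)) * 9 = -351 / 3025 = -0.12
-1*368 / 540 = -92 / 135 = -0.68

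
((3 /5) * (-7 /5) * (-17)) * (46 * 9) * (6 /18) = 49266 /25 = 1970.64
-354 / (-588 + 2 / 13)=2301 / 3821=0.60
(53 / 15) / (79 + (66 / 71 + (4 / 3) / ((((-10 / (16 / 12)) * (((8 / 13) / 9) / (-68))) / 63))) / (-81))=-33867 / 560939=-0.06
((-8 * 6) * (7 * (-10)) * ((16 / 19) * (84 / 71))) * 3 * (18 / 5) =48771072 / 1349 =36153.50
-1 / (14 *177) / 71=-1 / 175938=-0.00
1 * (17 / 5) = 17 / 5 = 3.40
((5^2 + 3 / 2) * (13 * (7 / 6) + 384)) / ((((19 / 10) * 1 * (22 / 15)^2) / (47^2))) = 105149780625 / 18392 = 5717147.71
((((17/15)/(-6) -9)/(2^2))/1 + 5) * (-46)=-124.33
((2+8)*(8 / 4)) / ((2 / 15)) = 150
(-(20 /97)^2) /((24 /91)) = -4550 /28227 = -0.16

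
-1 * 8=-8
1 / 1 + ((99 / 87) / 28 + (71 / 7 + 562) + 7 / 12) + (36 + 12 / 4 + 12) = 624.77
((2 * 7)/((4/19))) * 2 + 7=140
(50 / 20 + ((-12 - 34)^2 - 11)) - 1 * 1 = 4213 / 2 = 2106.50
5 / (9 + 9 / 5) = 25 / 54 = 0.46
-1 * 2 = -2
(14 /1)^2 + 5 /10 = 393 /2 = 196.50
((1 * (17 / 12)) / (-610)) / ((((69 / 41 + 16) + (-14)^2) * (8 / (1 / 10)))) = -697 / 5130441600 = -0.00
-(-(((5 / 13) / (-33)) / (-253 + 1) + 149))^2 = -259470788961409 / 11687339664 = -22201.01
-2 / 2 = -1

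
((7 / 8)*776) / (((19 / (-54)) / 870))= -31899420 / 19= -1678916.84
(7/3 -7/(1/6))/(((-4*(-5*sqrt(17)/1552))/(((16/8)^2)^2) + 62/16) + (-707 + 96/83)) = 25446312640*sqrt(17)/392478569240427597 + 7392696104303104/130826189746809199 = 0.06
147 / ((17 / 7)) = 1029 / 17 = 60.53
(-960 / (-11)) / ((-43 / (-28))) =26880 / 473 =56.83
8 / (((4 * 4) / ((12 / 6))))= 1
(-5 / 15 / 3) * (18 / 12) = -1 / 6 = -0.17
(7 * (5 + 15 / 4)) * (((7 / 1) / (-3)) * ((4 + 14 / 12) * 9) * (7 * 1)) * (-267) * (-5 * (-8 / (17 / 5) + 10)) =-32293750125 / 68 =-474908090.07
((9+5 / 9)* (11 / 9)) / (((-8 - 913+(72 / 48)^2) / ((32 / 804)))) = -30272 / 59832675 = -0.00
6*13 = 78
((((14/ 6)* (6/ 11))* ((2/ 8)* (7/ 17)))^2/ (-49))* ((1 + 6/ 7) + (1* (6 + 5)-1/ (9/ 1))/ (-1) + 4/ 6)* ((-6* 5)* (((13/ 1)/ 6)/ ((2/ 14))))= -98735/ 74052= -1.33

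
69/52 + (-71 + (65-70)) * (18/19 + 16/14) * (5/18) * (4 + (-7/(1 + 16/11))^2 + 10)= -332758091/341172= -975.34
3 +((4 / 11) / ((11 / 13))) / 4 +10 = 1586 / 121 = 13.11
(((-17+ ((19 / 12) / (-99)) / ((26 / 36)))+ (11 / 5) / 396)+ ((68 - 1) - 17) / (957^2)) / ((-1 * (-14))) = -1.22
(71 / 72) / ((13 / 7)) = 497 / 936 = 0.53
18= 18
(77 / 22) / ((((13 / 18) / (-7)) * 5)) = -441 / 65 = -6.78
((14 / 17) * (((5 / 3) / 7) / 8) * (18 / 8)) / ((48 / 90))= 225 / 2176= 0.10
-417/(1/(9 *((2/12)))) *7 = -8757/2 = -4378.50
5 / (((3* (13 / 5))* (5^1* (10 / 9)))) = 3 / 26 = 0.12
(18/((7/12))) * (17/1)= 3672/7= 524.57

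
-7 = -7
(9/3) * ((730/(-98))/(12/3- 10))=365/98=3.72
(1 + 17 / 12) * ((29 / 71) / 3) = 841 / 2556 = 0.33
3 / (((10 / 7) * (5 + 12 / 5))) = 21 / 74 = 0.28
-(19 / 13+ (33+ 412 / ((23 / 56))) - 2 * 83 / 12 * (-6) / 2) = -645297 / 598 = -1079.09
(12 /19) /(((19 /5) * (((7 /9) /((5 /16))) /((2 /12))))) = 225 /20216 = 0.01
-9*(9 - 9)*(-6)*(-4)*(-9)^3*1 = 0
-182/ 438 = -91/ 219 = -0.42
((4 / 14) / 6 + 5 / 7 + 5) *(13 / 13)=121 / 21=5.76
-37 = -37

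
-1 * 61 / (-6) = 61 / 6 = 10.17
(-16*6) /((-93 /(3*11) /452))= 477312 /31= 15397.16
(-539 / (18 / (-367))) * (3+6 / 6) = 395626 / 9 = 43958.44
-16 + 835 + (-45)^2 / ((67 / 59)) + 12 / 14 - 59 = 1193167 / 469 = 2544.07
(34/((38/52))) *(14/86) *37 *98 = 22437688/817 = 27463.51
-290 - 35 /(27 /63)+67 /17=-18754 /51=-367.73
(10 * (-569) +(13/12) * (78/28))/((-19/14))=318471/76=4190.41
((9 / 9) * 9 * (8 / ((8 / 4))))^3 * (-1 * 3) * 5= -699840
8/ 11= 0.73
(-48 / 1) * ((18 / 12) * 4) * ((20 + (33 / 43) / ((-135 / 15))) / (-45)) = 127.45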